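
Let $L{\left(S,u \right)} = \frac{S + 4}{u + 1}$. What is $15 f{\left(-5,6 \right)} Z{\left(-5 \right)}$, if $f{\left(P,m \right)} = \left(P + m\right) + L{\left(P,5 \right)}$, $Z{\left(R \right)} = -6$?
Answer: $-75$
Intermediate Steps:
$L{\left(S,u \right)} = \frac{4 + S}{1 + u}$
$f{\left(P,m \right)} = \frac{2}{3} + m + \frac{7 P}{6}$ ($f{\left(P,m \right)} = \left(P + m\right) + \frac{4 + P}{1 + 5} = \left(P + m\right) + \frac{4 + P}{6} = \left(P + m\right) + \left(\frac{2}{3} + \frac{P}{6}\right) = \frac{2}{3} + m + \frac{7 P}{6}$)
$15 f{\left(-5,6 \right)} Z{\left(-5 \right)} = 15 \left(\frac{2}{3} + 6 + \frac{7}{6} \left(-5\right)\right) \left(-6\right) = 15 \left(\frac{2}{3} + 6 - \frac{35}{6}\right) \left(-6\right) = 15 \cdot \frac{5}{6} \left(-6\right) = \frac{25}{2} \left(-6\right) = -75$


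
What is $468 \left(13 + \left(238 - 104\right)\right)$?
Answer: $68796$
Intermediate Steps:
$468 \left(13 + \left(238 - 104\right)\right) = 468 \left(13 + 134\right) = 468 \cdot 147 = 68796$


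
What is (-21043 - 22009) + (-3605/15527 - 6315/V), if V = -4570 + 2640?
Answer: -258010584873/5993422 ≈ -43049.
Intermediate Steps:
V = -1930
(-21043 - 22009) + (-3605/15527 - 6315/V) = (-21043 - 22009) + (-3605/15527 - 6315/(-1930)) = -43052 + (-3605*1/15527 - 6315*(-1/1930)) = -43052 + (-3605/15527 + 1263/386) = -43052 + 18219071/5993422 = -258010584873/5993422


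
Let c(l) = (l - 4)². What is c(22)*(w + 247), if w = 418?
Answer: 215460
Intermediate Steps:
c(l) = (-4 + l)²
c(22)*(w + 247) = (-4 + 22)²*(418 + 247) = 18²*665 = 324*665 = 215460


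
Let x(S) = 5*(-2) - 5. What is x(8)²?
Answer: 225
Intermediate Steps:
x(S) = -15 (x(S) = -10 - 5 = -15)
x(8)² = (-15)² = 225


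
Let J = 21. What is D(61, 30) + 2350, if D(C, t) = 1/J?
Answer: 49351/21 ≈ 2350.0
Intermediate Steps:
D(C, t) = 1/21
D(61, 30) + 2350 = 1/21 + 2350 = 49351/21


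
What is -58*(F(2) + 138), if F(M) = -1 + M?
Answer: -8062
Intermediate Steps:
-58*(F(2) + 138) = -58*((-1 + 2) + 138) = -58*(1 + 138) = -58*139 = -8062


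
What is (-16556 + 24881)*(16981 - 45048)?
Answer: -233657775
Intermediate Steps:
(-16556 + 24881)*(16981 - 45048) = 8325*(-28067) = -233657775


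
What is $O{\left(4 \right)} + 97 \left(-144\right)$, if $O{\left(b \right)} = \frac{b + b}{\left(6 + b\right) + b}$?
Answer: $- \frac{97772}{7} \approx -13967.0$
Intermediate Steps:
$O{\left(b \right)} = \frac{2 b}{6 + 2 b}$
$O{\left(4 \right)} + 97 \left(-144\right) = \frac{4}{3 + 4} + 97 \left(-144\right) = \frac{4}{7} - 13968 = - \frac{97772}{7}$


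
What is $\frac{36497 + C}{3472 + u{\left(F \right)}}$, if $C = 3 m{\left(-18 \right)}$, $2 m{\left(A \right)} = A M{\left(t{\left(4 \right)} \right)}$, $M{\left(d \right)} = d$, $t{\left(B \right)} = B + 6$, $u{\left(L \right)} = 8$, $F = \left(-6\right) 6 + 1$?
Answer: $\frac{36227}{3480} \approx 10.41$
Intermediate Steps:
$F = -35$ ($F = -36 + 1 = -35$)
$t{\left(B \right)} = 6 + B$
$m{\left(A \right)} = 5 A$ ($m{\left(A \right)} = \frac{A \left(6 + 4\right)}{2} = \frac{A 10}{2} = \frac{10 A}{2} = 5 A$)
$C = -270$ ($C = 3 \cdot 5 \left(-18\right) = 3 \left(-90\right) = -270$)
$\frac{36497 + C}{3472 + u{\left(F \right)}} = \frac{36497 - 270}{3472 + 8} = \frac{36227}{3480}$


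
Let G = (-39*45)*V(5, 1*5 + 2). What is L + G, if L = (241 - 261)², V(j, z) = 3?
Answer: -4865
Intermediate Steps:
G = -5265 (G = -39*45*3 = -1755*3 = -5265)
L = 400 (L = (-20)² = 400)
L + G = 400 - 5265 = -4865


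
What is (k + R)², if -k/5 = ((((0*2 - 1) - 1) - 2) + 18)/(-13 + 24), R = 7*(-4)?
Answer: 142884/121 ≈ 1180.9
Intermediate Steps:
R = -28
k = -70/11 (k = -5*((((0*2 - 1) - 1) - 2) + 18)/(-13 + 24) = -5*((((0 - 1) - 1) - 2) + 18)/11 = -5*(((-1 - 1) - 2) + 18)/11 = -5*((-2 - 2) + 18)/11 = -5*(-4 + 18)/11 = -70/11 ≈ -6.3636)
(k + R)² = (-70/11 - 28)² = (-378/11)² = 142884/121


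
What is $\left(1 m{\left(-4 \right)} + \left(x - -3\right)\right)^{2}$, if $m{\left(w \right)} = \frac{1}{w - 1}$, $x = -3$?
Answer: $\frac{1}{25} \approx 0.04$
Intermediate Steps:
$m{\left(w \right)} = \frac{1}{-1 + w}$
$\left(1 m{\left(-4 \right)} + \left(x - -3\right)\right)^{2} = \left(1 \frac{1}{-1 - 4} - 0\right)^{2} = \left(1 \frac{1}{-5} + \left(-3 + 3\right)\right)^{2} = \left(1 \left(- \frac{1}{5}\right) + 0\right)^{2} = \left(- \frac{1}{5} + 0\right)^{2} = \left(- \frac{1}{5}\right)^{2} = \frac{1}{25}$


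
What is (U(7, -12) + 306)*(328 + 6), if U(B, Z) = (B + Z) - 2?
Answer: 99866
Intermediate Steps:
U(B, Z) = -2 + B + Z
(U(7, -12) + 306)*(328 + 6) = ((-2 + 7 - 12) + 306)*(328 + 6) = (-7 + 306)*334 = 299*334 = 99866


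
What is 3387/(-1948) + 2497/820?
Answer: 130426/99835 ≈ 1.3064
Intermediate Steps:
3387/(-1948) + 2497/820 = 3387*(-1/1948) + 2497*(1/820) = -3387/1948 + 2497/820 = 130426/99835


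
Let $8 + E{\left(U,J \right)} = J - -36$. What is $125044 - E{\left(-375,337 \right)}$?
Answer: $124679$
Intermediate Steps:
$E{\left(U,J \right)} = 28 + J$ ($E{\left(U,J \right)} = -8 + \left(J - -36\right) = -8 + \left(J + 36\right) = -8 + \left(36 + J\right) = 28 + J$)
$125044 - E{\left(-375,337 \right)} = 125044 - \left(28 + 337\right) = 125044 - 365 = 124679$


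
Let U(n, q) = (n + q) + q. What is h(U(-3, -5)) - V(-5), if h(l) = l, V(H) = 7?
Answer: -20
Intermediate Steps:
U(n, q) = n + 2*q
h(U(-3, -5)) - V(-5) = (-3 + 2*(-5)) - 1*7 = (-3 - 10) - 7 = -13 - 7 = -20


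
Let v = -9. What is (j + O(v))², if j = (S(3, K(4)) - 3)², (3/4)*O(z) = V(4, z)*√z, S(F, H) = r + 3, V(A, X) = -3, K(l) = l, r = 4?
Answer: 112 - 384*I ≈ 112.0 - 384.0*I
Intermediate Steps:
S(F, H) = 7 (S(F, H) = 4 + 3 = 7)
O(z) = -4*√z (O(z) = 4*(-3*√z)/3 = -4*√z)
j = 16 (j = (7 - 3)² = 4² = 16)
(j + O(v))² = (16 - 12*I)²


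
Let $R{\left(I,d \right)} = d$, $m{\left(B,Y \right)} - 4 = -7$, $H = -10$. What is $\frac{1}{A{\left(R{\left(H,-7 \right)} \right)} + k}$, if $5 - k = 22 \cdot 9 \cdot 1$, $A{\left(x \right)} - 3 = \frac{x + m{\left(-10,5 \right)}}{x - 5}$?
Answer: $- \frac{6}{1135} \approx -0.0052863$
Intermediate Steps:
$m{\left(B,Y \right)} = -3$ ($m{\left(B,Y \right)} = 4 - 7 = -3$)
$A{\left(x \right)} = 3 + \frac{-3 + x}{-5 + x}$ ($A{\left(x \right)} = 3 + \frac{x - 3}{x - 5} = 3 + \frac{-3 + x}{-5 + x}$)
$k = -193$ ($k = 5 - 22 \cdot 9 \cdot 1 = 5 - 198 \cdot 1 = 5 - 198 = -193$)
$\frac{1}{A{\left(R{\left(H,-7 \right)} \right)} + k} = \frac{1}{\frac{2 \left(-9 + 2 \left(-7\right)\right)}{-5 - 7} - 193} = \frac{1}{\frac{2 \left(-9 - 14\right)}{-12} - 193} = \frac{1}{2 \left(- \frac{1}{12}\right) \left(-23\right) - 193} = \frac{1}{\frac{23}{6} - 193} = \frac{1}{- \frac{1135}{6}} = - \frac{6}{1135}$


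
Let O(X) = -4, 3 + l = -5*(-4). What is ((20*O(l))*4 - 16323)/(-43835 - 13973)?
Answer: 16643/57808 ≈ 0.28790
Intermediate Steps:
l = 17 (l = -3 - 5*(-4) = -3 + 20 = 17)
((20*O(l))*4 - 16323)/(-43835 - 13973) = ((20*(-4))*4 - 16323)/(-43835 - 13973) = (-80*4 - 16323)/(-57808) = (-320 - 16323)*(-1/57808) = -16643*(-1/57808) = 16643/57808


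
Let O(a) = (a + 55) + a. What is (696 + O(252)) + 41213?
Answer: 42468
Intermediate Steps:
O(a) = 55 + 2*a (O(a) = (55 + a) + a = 55 + 2*a)
(696 + O(252)) + 41213 = (696 + (55 + 2*252)) + 41213 = (696 + (55 + 504)) + 41213 = (696 + 559) + 41213 = 1255 + 41213 = 42468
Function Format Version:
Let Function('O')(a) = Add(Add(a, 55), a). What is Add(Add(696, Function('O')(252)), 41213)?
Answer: 42468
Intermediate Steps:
Function('O')(a) = Add(55, Mul(2, a)) (Function('O')(a) = Add(Add(55, a), a) = Add(55, Mul(2, a)))
Add(Add(696, Function('O')(252)), 41213) = Add(Add(696, Add(55, Mul(2, 252))), 41213) = Add(Add(696, Add(55, 504)), 41213) = Add(Add(696, 559), 41213) = Add(1255, 41213) = 42468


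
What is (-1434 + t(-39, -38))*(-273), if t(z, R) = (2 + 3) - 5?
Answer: 391482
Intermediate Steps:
t(z, R) = 0 (t(z, R) = 5 - 5 = 0)
(-1434 + t(-39, -38))*(-273) = (-1434 + 0)*(-273) = -1434*(-273) = 391482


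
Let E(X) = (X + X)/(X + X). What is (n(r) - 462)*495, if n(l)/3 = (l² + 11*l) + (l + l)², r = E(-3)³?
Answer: -204930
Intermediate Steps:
E(X) = 1 (E(X) = (2*X)/((2*X)) = (2*X)*(1/(2*X)) = 1)
r = 1 (r = 1³ = 1)
n(l) = 15*l² + 33*l (n(l) = 3*((l² + 11*l) + (l + l)²) = 3*((l² + 11*l) + (2*l)²) = 3*((l² + 11*l) + 4*l²) = 3*(5*l² + 11*l) = 15*l² + 33*l)
(n(r) - 462)*495 = (3*1*(11 + 5*1) - 462)*495 = (3*1*(11 + 5) - 462)*495 = (3*1*16 - 462)*495 = (48 - 462)*495 = -414*495 = -204930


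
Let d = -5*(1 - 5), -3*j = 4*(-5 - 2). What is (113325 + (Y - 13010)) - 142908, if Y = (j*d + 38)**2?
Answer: 70939/9 ≈ 7882.1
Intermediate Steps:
j = 28/3 (j = -4*(-5 - 2)/3 = -4*(-7)/3 = -1/3*(-28) = 28/3 ≈ 9.3333)
d = 20 (d = -5*(-4) = 20)
Y = 454276/9 (Y = ((28/3)*20 + 38)**2 = (560/3 + 38)**2 = (674/3)**2 = 454276/9 ≈ 50475.)
(113325 + (Y - 13010)) - 142908 = (113325 + (454276/9 - 13010)) - 142908 = (113325 + 337186/9) - 142908 = 1357111/9 - 142908 = 70939/9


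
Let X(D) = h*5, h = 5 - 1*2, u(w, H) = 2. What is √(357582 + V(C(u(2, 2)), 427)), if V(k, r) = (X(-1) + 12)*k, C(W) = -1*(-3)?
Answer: √357663 ≈ 598.05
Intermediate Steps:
h = 3 (h = 5 - 2 = 3)
C(W) = 3
X(D) = 15 (X(D) = 3*5 = 15)
V(k, r) = 27*k (V(k, r) = (15 + 12)*k = 27*k)
√(357582 + V(C(u(2, 2)), 427)) = √(357582 + 27*3) = √(357582 + 81) = √357663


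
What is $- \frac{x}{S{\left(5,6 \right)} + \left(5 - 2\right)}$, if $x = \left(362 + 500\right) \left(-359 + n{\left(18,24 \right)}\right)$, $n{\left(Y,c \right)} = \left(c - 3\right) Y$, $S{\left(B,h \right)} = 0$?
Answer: $- \frac{16378}{3} \approx -5459.3$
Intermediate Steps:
$n{\left(Y,c \right)} = Y \left(-3 + c\right)$ ($n{\left(Y,c \right)} = \left(-3 + c\right) Y = Y \left(-3 + c\right)$)
$x = 16378$ ($x = \left(362 + 500\right) \left(-359 + 18 \left(-3 + 24\right)\right) = 862 \left(-359 + 18 \cdot 21\right) = 862 \left(-359 + 378\right) = 862 \cdot 19 = 16378$)
$- \frac{x}{S{\left(5,6 \right)} + \left(5 - 2\right)} = - \frac{16378}{0 + \left(5 - 2\right)} = - \frac{16378}{0 + 3} = - \frac{16378}{3}$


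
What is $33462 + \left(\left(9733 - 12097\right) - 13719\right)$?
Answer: $17379$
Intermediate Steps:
$33462 + \left(\left(9733 - 12097\right) - 13719\right) = 33462 - 16083 = 17379$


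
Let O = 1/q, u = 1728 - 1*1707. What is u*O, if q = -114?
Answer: -7/38 ≈ -0.18421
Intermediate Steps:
u = 21 (u = 1728 - 1707 = 21)
O = -1/114 (O = 1/(-114) = -1/114 ≈ -0.0087719)
u*O = 21*(-1/114) = -7/38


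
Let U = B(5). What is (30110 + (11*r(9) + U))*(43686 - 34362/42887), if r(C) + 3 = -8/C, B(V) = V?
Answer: 56341123892000/42887 ≈ 1.3137e+9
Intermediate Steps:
U = 5
r(C) = -3 - 8/C
(30110 + (11*r(9) + U))*(43686 - 34362/42887) = (30110 + (11*(-3 - 8/9) + 5))*(43686 - 34362/42887) = (30110 + (11*(-35/9) + 5))*(1873527120/42887) = (30110 + (-385/9 + 5))*(1873527120/42887) = (30110 - 340/9)*(1873527120/42887) = (270650/9)*(1873527120/42887) = 56341123892000/42887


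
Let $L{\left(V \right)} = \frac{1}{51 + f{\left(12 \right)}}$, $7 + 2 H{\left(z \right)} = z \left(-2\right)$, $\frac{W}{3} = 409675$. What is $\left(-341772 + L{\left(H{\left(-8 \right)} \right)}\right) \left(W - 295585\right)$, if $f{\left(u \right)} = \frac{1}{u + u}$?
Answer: $- \frac{78160791161088}{245} \approx -3.1902 \cdot 10^{11}$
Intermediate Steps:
$W = 1229025$ ($W = 3 \cdot 409675 = 1229025$)
$f{\left(u \right)} = \frac{1}{2 u}$
$H{\left(z \right)} = - \frac{7}{2} - z$ ($H{\left(z \right)} = - \frac{7}{2} + \frac{z \left(-2\right)}{2} = - \frac{7}{2} + \frac{\left(-2\right) z}{2} = - \frac{7}{2} - z$)
$L{\left(V \right)} = \frac{24}{1225}$ ($L{\left(V \right)} = \frac{1}{51 + \frac{1}{2 \cdot 12}} = \frac{1}{51 + \frac{1}{2} \cdot \frac{1}{12}} = \frac{1}{51 + \frac{1}{24}} = \frac{1}{\frac{1225}{24}} = \frac{24}{1225}$)
$\left(-341772 + L{\left(H{\left(-8 \right)} \right)}\right) \left(W - 295585\right) = \left(-341772 + \frac{24}{1225}\right) \left(1229025 - 295585\right) = \left(- \frac{418670676}{1225}\right) 933440 = - \frac{78160791161088}{245}$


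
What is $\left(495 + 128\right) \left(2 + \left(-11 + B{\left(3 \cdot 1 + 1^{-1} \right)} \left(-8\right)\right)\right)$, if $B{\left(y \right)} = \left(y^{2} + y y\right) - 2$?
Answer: $-155127$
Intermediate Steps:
$B{\left(y \right)} = -2 + 2 y^{2}$ ($B{\left(y \right)} = \left(y^{2} + y^{2}\right) - 2 = 2 y^{2} - 2 = -2 + 2 y^{2}$)
$\left(495 + 128\right) \left(2 + \left(-11 + B{\left(3 \cdot 1 + 1^{-1} \right)} \left(-8\right)\right)\right) = \left(495 + 128\right) \left(2 + \left(-11 + \left(-2 + 2 \left(3 \cdot 1 + 1^{-1}\right)^{2}\right) \left(-8\right)\right)\right) = 623 \left(2 + \left(-11 + \left(-2 + 2 \left(3 + 1\right)^{2}\right) \left(-8\right)\right)\right) = 623 \left(2 + \left(-11 + \left(-2 + 2 \cdot 4^{2}\right) \left(-8\right)\right)\right) = 623 \left(2 + \left(-11 + \left(-2 + 2 \cdot 16\right) \left(-8\right)\right)\right) = 623 \left(2 + \left(-11 + \left(-2 + 32\right) \left(-8\right)\right)\right) = 623 \left(2 + \left(-11 + 30 \left(-8\right)\right)\right) = 623 \left(2 - 251\right) = 623 \left(-249\right) = -155127$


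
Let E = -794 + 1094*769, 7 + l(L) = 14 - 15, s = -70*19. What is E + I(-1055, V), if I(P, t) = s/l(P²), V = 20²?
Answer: 3362633/4 ≈ 8.4066e+5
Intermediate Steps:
s = -1330
l(L) = -8 (l(L) = -7 + (14 - 15) = -7 - 1 = -8)
E = 840492 (E = -794 + 841286 = 840492)
V = 400
I(P, t) = 665/4 (I(P, t) = -1330/(-8) = -1330*(-⅛) = 665/4)
E + I(-1055, V) = 840492 + 665/4 = 3362633/4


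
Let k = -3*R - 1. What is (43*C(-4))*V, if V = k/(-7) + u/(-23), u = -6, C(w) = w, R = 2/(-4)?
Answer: -5246/161 ≈ -32.584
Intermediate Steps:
R = -½ (R = 2*(-¼) = -½ ≈ -0.50000)
k = ½ (k = -3*(-½) - 1 = 3/2 - 1 = ½ ≈ 0.50000)
V = 61/322 (V = (½)/(-7) - 6/(-23) = (½)*(-⅐) - 6*(-1/23) = -1/14 + 6/23 = 61/322 ≈ 0.18944)
(43*C(-4))*V = (43*(-4))*(61/322) = -172*61/322 = -5246/161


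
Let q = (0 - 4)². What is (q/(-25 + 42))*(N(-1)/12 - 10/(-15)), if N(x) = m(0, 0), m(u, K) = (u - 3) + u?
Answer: 20/51 ≈ 0.39216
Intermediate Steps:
m(u, K) = -3 + 2*u (m(u, K) = (-3 + u) + u = -3 + 2*u)
N(x) = -3 (N(x) = -3 + 2*0 = -3 + 0 = -3)
q = 16 (q = (-4)² = 16)
(q/(-25 + 42))*(N(-1)/12 - 10/(-15)) = (16/(-25 + 42))*(-3/12 - 10/(-15)) = (16/17)*(-3*1/12 - 10*(-1/15)) = ((1/17)*16)*(-¼ + ⅔) = (16/17)*(5/12) = 20/51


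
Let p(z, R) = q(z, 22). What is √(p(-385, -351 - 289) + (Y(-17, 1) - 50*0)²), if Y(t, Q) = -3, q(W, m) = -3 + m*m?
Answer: 7*√10 ≈ 22.136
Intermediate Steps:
q(W, m) = -3 + m²
p(z, R) = 481 (p(z, R) = -3 + 22² = -3 + 484 = 481)
√(p(-385, -351 - 289) + (Y(-17, 1) - 50*0)²) = √(481 + (-3 - 50*0)²) = √(481 + (-3 + 0)²) = √(481 + (-3)²) = √(481 + 9) = √490 = 7*√10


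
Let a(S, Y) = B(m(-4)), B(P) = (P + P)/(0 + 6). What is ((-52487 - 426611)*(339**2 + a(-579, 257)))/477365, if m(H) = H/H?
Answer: -23596534696/204585 ≈ -1.1534e+5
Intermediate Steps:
m(H) = 1
B(P) = P/3 (B(P) = (2*P)/6 = (2*P)*(1/6) = P/3)
a(S, Y) = 1/3 (a(S, Y) = (1/3)*1 = 1/3)
((-52487 - 426611)*(339**2 + a(-579, 257)))/477365 = ((-52487 - 426611)*(339**2 + 1/3))/477365 = -479098*(114921 + 1/3)*(1/477365) = -479098*344764/3*(1/477365) = -165175742872/3*1/477365 = -23596534696/204585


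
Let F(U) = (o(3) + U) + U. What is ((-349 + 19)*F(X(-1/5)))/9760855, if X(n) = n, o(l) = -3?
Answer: 1122/9760855 ≈ 0.00011495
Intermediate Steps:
F(U) = -3 + 2*U (F(U) = (-3 + U) + U = -3 + 2*U)
((-349 + 19)*F(X(-1/5)))/9760855 = ((-349 + 19)*(-3 + 2*(-1/5)))/9760855 = -330*(-3 + 2*(-1*⅕))*(1/9760855) = -330*(-3 + 2*(-⅕))*(1/9760855) = -330*(-3 - ⅖)*(1/9760855) = -330*(-17/5)*(1/9760855) = 1122*(1/9760855) = 1122/9760855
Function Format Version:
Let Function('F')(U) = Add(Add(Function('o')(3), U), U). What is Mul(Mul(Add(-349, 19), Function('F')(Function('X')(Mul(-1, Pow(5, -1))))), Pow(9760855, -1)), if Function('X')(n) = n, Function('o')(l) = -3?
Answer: Rational(1122, 9760855) ≈ 0.00011495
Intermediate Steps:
Function('F')(U) = Add(-3, Mul(2, U)) (Function('F')(U) = Add(Add(-3, U), U) = Add(-3, Mul(2, U)))
Mul(Mul(Add(-349, 19), Function('F')(Function('X')(Mul(-1, Pow(5, -1))))), Pow(9760855, -1)) = Mul(Mul(Add(-349, 19), Add(-3, Mul(2, Mul(-1, Pow(5, -1))))), Pow(9760855, -1)) = Mul(Mul(-330, Add(-3, Mul(2, Mul(-1, Rational(1, 5))))), Rational(1, 9760855)) = Mul(Mul(-330, Add(-3, Mul(2, Rational(-1, 5)))), Rational(1, 9760855)) = Mul(Mul(-330, Add(-3, Rational(-2, 5))), Rational(1, 9760855)) = Mul(Mul(-330, Rational(-17, 5)), Rational(1, 9760855)) = Mul(1122, Rational(1, 9760855)) = Rational(1122, 9760855)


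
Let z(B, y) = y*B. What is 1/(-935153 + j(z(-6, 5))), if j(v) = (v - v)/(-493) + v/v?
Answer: -1/935152 ≈ -1.0693e-6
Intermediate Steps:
z(B, y) = B*y
j(v) = 1 (j(v) = 0*(-1/493) + 1 = 0 + 1 = 1)
1/(-935153 + j(z(-6, 5))) = 1/(-935153 + 1) = 1/(-935152) = -1/935152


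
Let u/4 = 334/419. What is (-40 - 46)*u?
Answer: -114896/419 ≈ -274.21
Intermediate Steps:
u = 1336/419 (u = 4*(334/419) = 1336/419 ≈ 3.1885)
(-40 - 46)*u = (-40 - 46)*(1336/419) = -86*1336/419 = -114896/419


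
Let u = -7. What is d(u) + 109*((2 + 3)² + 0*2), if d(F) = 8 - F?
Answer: 2740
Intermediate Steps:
d(u) + 109*((2 + 3)² + 0*2) = (8 - 1*(-7)) + 109*((2 + 3)² + 0*2) = (8 + 7) + 109*(5² + 0) = 15 + 109*(25 + 0) = 15 + 109*25 = 15 + 2725 = 2740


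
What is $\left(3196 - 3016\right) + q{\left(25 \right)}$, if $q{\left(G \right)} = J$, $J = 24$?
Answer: $204$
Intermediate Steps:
$q{\left(G \right)} = 24$
$\left(3196 - 3016\right) + q{\left(25 \right)} = \left(3196 - 3016\right) + 24 = 180 + 24 = 204$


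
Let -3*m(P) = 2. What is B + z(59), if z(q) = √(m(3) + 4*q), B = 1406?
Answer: 1406 + √2118/3 ≈ 1421.3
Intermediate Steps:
m(P) = -⅔ (m(P) = -⅓*2 = -⅔)
z(q) = √(-⅔ + 4*q)
B + z(59) = 1406 + √(-6 + 36*59)/3 = 1406 + √(-6 + 2124)/3 = 1406 + √2118/3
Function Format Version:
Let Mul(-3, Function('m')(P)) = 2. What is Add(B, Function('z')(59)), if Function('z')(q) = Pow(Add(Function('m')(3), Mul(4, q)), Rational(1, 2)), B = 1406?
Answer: Add(1406, Mul(Rational(1, 3), Pow(2118, Rational(1, 2)))) ≈ 1421.3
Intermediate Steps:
Function('m')(P) = Rational(-2, 3) (Function('m')(P) = Mul(Rational(-1, 3), 2) = Rational(-2, 3))
Function('z')(q) = Pow(Add(Rational(-2, 3), Mul(4, q)), Rational(1, 2))
Add(B, Function('z')(59)) = Add(1406, Mul(Rational(1, 3), Pow(Add(-6, Mul(36, 59)), Rational(1, 2)))) = Add(1406, Mul(Rational(1, 3), Pow(Add(-6, 2124), Rational(1, 2)))) = Add(1406, Mul(Rational(1, 3), Pow(2118, Rational(1, 2))))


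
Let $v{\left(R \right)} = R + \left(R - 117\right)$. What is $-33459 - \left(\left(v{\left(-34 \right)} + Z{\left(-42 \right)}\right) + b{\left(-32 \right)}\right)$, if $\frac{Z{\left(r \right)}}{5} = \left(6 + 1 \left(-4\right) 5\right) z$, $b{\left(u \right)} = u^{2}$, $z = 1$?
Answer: $-34228$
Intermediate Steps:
$v{\left(R \right)} = -117 + 2 R$ ($v{\left(R \right)} = R + \left(-117 + R\right) = -117 + 2 R$)
$Z{\left(r \right)} = -70$ ($Z{\left(r \right)} = 5 \left(6 + 1 \left(-4\right) 5\right) 1 = 5 \left(6 - 20\right) 1 = 5 \left(\left(-14\right) 1\right) = 5 \left(-14\right) = -70$)
$-33459 - \left(\left(v{\left(-34 \right)} + Z{\left(-42 \right)}\right) + b{\left(-32 \right)}\right) = -33459 - \left(\left(\left(-117 + 2 \left(-34\right)\right) - 70\right) + \left(-32\right)^{2}\right) = -33459 - \left(\left(\left(-117 - 68\right) - 70\right) + 1024\right) = -33459 - \left(\left(-185 - 70\right) + 1024\right) = -33459 - \left(-255 + 1024\right) = -33459 - 769 = -34228$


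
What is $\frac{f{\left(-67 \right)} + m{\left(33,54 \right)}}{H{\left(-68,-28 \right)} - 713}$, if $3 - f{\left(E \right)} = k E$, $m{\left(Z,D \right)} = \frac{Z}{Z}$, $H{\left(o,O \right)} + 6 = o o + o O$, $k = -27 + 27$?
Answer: $\frac{4}{5809} \approx 0.00068859$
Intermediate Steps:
$k = 0$
$H{\left(o,O \right)} = -6 + o^{2} + O o$ ($H{\left(o,O \right)} = -6 + \left(o o + o O\right) = -6 + \left(o^{2} + O o\right) = -6 + o^{2} + O o$)
$m{\left(Z,D \right)} = 1$
$f{\left(E \right)} = 3$ ($f{\left(E \right)} = 3 - 0 E = 3 - 0 = 3 + 0 = 3$)
$\frac{f{\left(-67 \right)} + m{\left(33,54 \right)}}{H{\left(-68,-28 \right)} - 713} = \frac{3 + 1}{\left(-6 + \left(-68\right)^{2} - -1904\right) - 713} = \frac{4}{\left(-6 + 4624 + 1904\right) - 713} = \frac{4}{6522 - 713} = \frac{4}{5809}$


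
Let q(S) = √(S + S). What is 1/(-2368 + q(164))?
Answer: -296/700887 - √82/2803548 ≈ -0.00042555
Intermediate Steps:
q(S) = √2*√S (q(S) = √(2*S) = √2*√S)
1/(-2368 + q(164)) = 1/(-2368 + √2*√164) = 1/(-2368 + √2*(2*√41)) = 1/(-2368 + 2*√82)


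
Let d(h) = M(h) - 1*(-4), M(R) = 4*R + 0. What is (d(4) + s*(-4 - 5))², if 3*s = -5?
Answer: 1225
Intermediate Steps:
M(R) = 4*R
s = -5/3 (s = (⅓)*(-5) = -5/3 ≈ -1.6667)
d(h) = 4 + 4*h (d(h) = 4*h - 1*(-4) = 4*h + 4 = 4 + 4*h)
(d(4) + s*(-4 - 5))² = ((4 + 4*4) - 5*(-4 - 5)/3)² = ((4 + 16) - 5/3*(-9))² = (20 + 15)² = 35² = 1225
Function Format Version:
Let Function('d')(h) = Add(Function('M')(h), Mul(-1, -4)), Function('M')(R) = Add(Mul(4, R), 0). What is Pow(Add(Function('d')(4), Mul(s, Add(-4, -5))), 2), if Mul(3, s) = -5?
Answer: 1225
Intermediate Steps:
Function('M')(R) = Mul(4, R)
s = Rational(-5, 3) (s = Mul(Rational(1, 3), -5) = Rational(-5, 3) ≈ -1.6667)
Function('d')(h) = Add(4, Mul(4, h)) (Function('d')(h) = Add(Mul(4, h), Mul(-1, -4)) = Add(Mul(4, h), 4) = Add(4, Mul(4, h)))
Pow(Add(Function('d')(4), Mul(s, Add(-4, -5))), 2) = Pow(Add(Add(4, Mul(4, 4)), Mul(Rational(-5, 3), Add(-4, -5))), 2) = Pow(Add(Add(4, 16), Mul(Rational(-5, 3), -9)), 2) = Pow(Add(20, 15), 2) = Pow(35, 2) = 1225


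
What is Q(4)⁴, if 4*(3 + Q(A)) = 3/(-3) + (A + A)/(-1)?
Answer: 194481/256 ≈ 759.69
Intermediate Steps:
Q(A) = -13/4 - A/2 (Q(A) = -3 + (3/(-3) + (A + A)/(-1))/4 = -3 + (3*(-⅓) + (2*A)*(-1))/4 = -3 + (-1 - 2*A)/4 = -3 + (-¼ - A/2) = -13/4 - A/2)
Q(4)⁴ = (-13/4 - ½*4)⁴ = (-13/4 - 2)⁴ = (-21/4)⁴ = 194481/256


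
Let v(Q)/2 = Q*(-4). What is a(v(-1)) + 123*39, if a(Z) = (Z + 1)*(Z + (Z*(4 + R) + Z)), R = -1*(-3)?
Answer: 5445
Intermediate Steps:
R = 3
v(Q) = -8*Q (v(Q) = 2*(Q*(-4)) = 2*(-4*Q) = -8*Q)
a(Z) = 9*Z*(1 + Z) (a(Z) = (Z + 1)*(Z + (Z*(4 + 3) + Z)) = (1 + Z)*(Z + (Z*7 + Z)) = (1 + Z)*(Z + (7*Z + Z)) = (1 + Z)*(Z + 8*Z) = (1 + Z)*(9*Z) = 9*Z*(1 + Z))
a(v(-1)) + 123*39 = 9*(-8*(-1))*(1 - 8*(-1)) + 123*39 = 9*8*(1 + 8) + 4797 = 9*8*9 + 4797 = 648 + 4797 = 5445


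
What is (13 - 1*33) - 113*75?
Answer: -8495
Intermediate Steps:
(13 - 1*33) - 113*75 = (13 - 33) - 8475 = -20 - 8475 = -8495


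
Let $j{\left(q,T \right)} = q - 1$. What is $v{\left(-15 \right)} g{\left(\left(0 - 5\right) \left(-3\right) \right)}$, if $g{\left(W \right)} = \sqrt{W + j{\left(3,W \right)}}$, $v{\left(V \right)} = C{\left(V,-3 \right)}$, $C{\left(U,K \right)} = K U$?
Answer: $45 \sqrt{17} \approx 185.54$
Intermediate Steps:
$j{\left(q,T \right)} = -1 + q$ ($j{\left(q,T \right)} = q - 1 = -1 + q$)
$v{\left(V \right)} = - 3 V$
$g{\left(W \right)} = \sqrt{2 + W}$ ($g{\left(W \right)} = \sqrt{W + \left(-1 + 3\right)} = \sqrt{W + 2} = \sqrt{2 + W}$)
$v{\left(-15 \right)} g{\left(\left(0 - 5\right) \left(-3\right) \right)} = \left(-3\right) \left(-15\right) \sqrt{2 + \left(0 - 5\right) \left(-3\right)} = 45 \sqrt{2 - -15} = 45 \sqrt{2 + 15} = 45 \sqrt{17}$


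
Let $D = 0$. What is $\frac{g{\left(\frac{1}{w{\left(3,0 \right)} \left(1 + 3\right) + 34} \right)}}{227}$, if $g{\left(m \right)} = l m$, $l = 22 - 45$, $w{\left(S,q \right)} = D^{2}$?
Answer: $- \frac{23}{7718} \approx -0.00298$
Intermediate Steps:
$w{\left(S,q \right)} = 0$ ($w{\left(S,q \right)} = 0^{2} = 0$)
$l = -23$ ($l = 22 - 45 = -23$)
$g{\left(m \right)} = - 23 m$
$\frac{g{\left(\frac{1}{w{\left(3,0 \right)} \left(1 + 3\right) + 34} \right)}}{227} = \frac{\left(-23\right) \frac{1}{0 \left(1 + 3\right) + 34}}{227} = - \frac{23}{0 \cdot 4 + 34} \cdot \frac{1}{227} = - \frac{23}{0 + 34} \cdot \frac{1}{227} = - \frac{23}{34} \cdot \frac{1}{227} = \left(-23\right) \frac{1}{34} \cdot \frac{1}{227} = \left(- \frac{23}{34}\right) \frac{1}{227} = - \frac{23}{7718}$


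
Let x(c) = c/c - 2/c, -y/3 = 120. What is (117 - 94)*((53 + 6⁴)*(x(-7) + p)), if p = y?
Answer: -77908797/7 ≈ -1.1130e+7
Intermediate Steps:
y = -360 (y = -3*120 = -360)
p = -360
x(c) = 1 - 2/c
(117 - 94)*((53 + 6⁴)*(x(-7) + p)) = (117 - 94)*((53 + 6⁴)*((-2 - 7)/(-7) - 360)) = 23*((53 + 1296)*(-⅐*(-9) - 360)) = 23*(1349*(9/7 - 360)) = 23*(1349*(-2511/7)) = 23*(-3387339/7) = -77908797/7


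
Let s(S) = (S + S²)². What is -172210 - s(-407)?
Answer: -27305090774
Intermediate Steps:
-172210 - s(-407) = -172210 - (-407)²*(1 - 407)² = -172210 - 165649*(-406)² = -172210 - 165649*164836 = -172210 - 1*27304918564 = -172210 - 27304918564 = -27305090774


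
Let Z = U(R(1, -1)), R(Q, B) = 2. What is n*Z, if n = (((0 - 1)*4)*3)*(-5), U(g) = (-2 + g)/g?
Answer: 0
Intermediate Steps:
U(g) = (-2 + g)/g
n = 60 (n = (-1*4*3)*(-5) = -4*3*(-5) = -12*(-5) = 60)
Z = 0 (Z = (-2 + 2)/2 = (½)*0 = 0)
n*Z = 60*0 = 0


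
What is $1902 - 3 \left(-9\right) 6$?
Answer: $2064$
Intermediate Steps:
$1902 - 3 \left(-9\right) 6 = 1902 - \left(-27\right) 6 = 1902 - -162 = 1902 + 162 = 2064$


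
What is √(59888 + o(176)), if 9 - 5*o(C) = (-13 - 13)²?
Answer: 3*√165985/5 ≈ 244.45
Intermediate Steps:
o(C) = -667/5 (o(C) = 9/5 - (-13 - 13)²/5 = 9/5 - ⅕*(-26)² = 9/5 - ⅕*676 = 9/5 - 676/5 = -667/5)
√(59888 + o(176)) = √(59888 - 667/5) = √(298773/5) = 3*√165985/5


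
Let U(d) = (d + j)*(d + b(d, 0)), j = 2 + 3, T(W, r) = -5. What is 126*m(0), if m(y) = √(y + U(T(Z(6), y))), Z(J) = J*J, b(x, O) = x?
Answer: 0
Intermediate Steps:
Z(J) = J²
j = 5
U(d) = 2*d*(5 + d) (U(d) = (d + 5)*(d + d) = (5 + d)*(2*d) = 2*d*(5 + d))
m(y) = √y (m(y) = √(y + 2*(-5)*(5 - 5)) = √(y + 2*(-5)*0) = √(y + 0) = √y)
126*m(0) = 126*√0 = 126*0 = 0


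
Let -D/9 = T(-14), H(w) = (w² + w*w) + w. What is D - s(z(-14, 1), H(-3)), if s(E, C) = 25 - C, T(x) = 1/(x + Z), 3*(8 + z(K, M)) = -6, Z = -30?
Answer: -431/44 ≈ -9.7955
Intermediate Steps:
z(K, M) = -10 (z(K, M) = -8 + (⅓)*(-6) = -8 - 2 = -10)
H(w) = w + 2*w² (H(w) = (w² + w²) + w = 2*w² + w = w + 2*w²)
T(x) = 1/(-30 + x) (T(x) = 1/(x - 30) = 1/(-30 + x))
D = 9/44 (D = -9/(-30 - 14) = -9/(-44) = -9*(-1/44) = 9/44 ≈ 0.20455)
D - s(z(-14, 1), H(-3)) = 9/44 - (25 - (-3)*(1 + 2*(-3))) = 9/44 - (25 - (-3)*(1 - 6)) = 9/44 - (25 - (-3)*(-5)) = 9/44 - (25 - 1*15) = 9/44 - (25 - 15) = 9/44 - 1*10 = 9/44 - 10 = -431/44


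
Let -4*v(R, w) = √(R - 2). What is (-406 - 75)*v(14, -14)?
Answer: 481*√3/2 ≈ 416.56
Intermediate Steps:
v(R, w) = -√(-2 + R)/4 (v(R, w) = -√(R - 2)/4 = -√(-2 + R)/4)
(-406 - 75)*v(14, -14) = (-406 - 75)*(-√(-2 + 14)/4) = -(-481)*√12/4 = -(-481)*2*√3/4 = -(-481)*√3/2 = 481*√3/2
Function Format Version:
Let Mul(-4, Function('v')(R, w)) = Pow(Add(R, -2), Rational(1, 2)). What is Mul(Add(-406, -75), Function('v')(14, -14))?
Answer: Mul(Rational(481, 2), Pow(3, Rational(1, 2))) ≈ 416.56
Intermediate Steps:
Function('v')(R, w) = Mul(Rational(-1, 4), Pow(Add(-2, R), Rational(1, 2))) (Function('v')(R, w) = Mul(Rational(-1, 4), Pow(Add(R, -2), Rational(1, 2))) = Mul(Rational(-1, 4), Pow(Add(-2, R), Rational(1, 2))))
Mul(Add(-406, -75), Function('v')(14, -14)) = Mul(Add(-406, -75), Mul(Rational(-1, 4), Pow(Add(-2, 14), Rational(1, 2)))) = Mul(-481, Mul(Rational(-1, 4), Pow(12, Rational(1, 2)))) = Mul(-481, Mul(Rational(-1, 4), Mul(2, Pow(3, Rational(1, 2))))) = Mul(-481, Mul(Rational(-1, 2), Pow(3, Rational(1, 2)))) = Mul(Rational(481, 2), Pow(3, Rational(1, 2)))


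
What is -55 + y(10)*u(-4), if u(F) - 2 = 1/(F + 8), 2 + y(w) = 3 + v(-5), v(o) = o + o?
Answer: -301/4 ≈ -75.250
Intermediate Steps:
v(o) = 2*o
y(w) = -9 (y(w) = -2 + (3 + 2*(-5)) = -2 + (3 - 10) = -2 - 7 = -9)
u(F) = 2 + 1/(8 + F) (u(F) = 2 + 1/(F + 8) = 2 + 1/(8 + F))
-55 + y(10)*u(-4) = -55 - 9*(17 + 2*(-4))/(8 - 4) = -55 - 9*(17 - 8)/4 = -55 - 9*9/4 = -55 - 81/4 = -301/4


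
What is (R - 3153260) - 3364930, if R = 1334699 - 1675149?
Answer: -6858640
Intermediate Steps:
R = -340450
(R - 3153260) - 3364930 = (-340450 - 3153260) - 3364930 = -3493710 - 3364930 = -6858640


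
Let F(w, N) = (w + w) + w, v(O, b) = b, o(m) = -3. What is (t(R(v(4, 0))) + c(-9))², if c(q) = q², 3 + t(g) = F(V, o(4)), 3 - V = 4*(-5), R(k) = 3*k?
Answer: 21609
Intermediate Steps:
V = 23 (V = 3 - 4*(-5) = 3 - 1*(-20) = 3 + 20 = 23)
F(w, N) = 3*w (F(w, N) = 2*w + w = 3*w)
t(g) = 66 (t(g) = -3 + 3*23 = -3 + 69 = 66)
(t(R(v(4, 0))) + c(-9))² = (66 + (-9)²)² = (66 + 81)² = 147² = 21609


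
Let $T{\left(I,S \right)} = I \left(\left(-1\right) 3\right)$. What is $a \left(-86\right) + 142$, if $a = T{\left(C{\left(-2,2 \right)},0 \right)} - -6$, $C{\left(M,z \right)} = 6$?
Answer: $1174$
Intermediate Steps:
$T{\left(I,S \right)} = - 3 I$ ($T{\left(I,S \right)} = I \left(-3\right) = - 3 I$)
$a = -12$ ($a = \left(-3\right) 6 - -6 = -18 + 6 = -12$)
$a \left(-86\right) + 142 = \left(-12\right) \left(-86\right) + 142 = 1032 + 142 = 1174$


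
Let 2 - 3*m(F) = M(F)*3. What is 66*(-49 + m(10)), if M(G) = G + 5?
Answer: -4180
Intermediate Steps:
M(G) = 5 + G
m(F) = -13/3 - F (m(F) = 2/3 - (5 + F)*3/3 = 2/3 - (15 + 3*F)/3 = 2/3 + (-5 - F) = -13/3 - F)
66*(-49 + m(10)) = 66*(-49 + (-13/3 - 1*10)) = 66*(-49 + (-13/3 - 10)) = 66*(-49 - 43/3) = 66*(-190/3) = -4180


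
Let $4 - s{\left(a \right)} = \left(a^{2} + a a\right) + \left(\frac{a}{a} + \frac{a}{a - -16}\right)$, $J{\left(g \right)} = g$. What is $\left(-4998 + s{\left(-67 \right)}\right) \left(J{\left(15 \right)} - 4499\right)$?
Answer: $\frac{3195701960}{51} \approx 6.2661 \cdot 10^{7}$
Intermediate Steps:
$s{\left(a \right)} = 3 - 2 a^{2} - \frac{a}{16 + a}$ ($s{\left(a \right)} = 4 - \left(\left(a^{2} + a a\right) + \left(\frac{a}{a} + \frac{a}{a - -16}\right)\right) = 4 - \left(\left(a^{2} + a^{2}\right) + \left(1 + \frac{a}{a + 16}\right)\right) = 4 - \left(2 a^{2} + \left(1 + \frac{a}{16 + a}\right)\right) = 4 - \left(1 + 2 a^{2} + \frac{a}{16 + a}\right) = 3 - 2 a^{2} - \frac{a}{16 + a}$)
$\left(-4998 + s{\left(-67 \right)}\right) \left(J{\left(15 \right)} - 4499\right) = \left(-4998 + \frac{2 \left(24 - 67 - \left(-67\right)^{3} - 16 \left(-67\right)^{2}\right)}{16 - 67}\right) \left(15 - 4499\right) = \left(-4998 + \frac{2 \left(24 - 67 - -300763 - 71824\right)}{-51}\right) \left(-4484\right) = \left(-4998 + 2 \left(- \frac{1}{51}\right) \left(24 - 67 + 300763 - 71824\right)\right) \left(-4484\right) = \left(-4998 + 2 \left(- \frac{1}{51}\right) 228896\right) \left(-4484\right) = \left(-4998 - \frac{457792}{51}\right) \left(-4484\right) = \left(- \frac{712690}{51}\right) \left(-4484\right) = \frac{3195701960}{51}$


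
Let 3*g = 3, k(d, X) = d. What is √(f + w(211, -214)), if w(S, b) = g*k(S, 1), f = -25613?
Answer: I*√25402 ≈ 159.38*I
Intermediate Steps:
g = 1 (g = (⅓)*3 = 1)
w(S, b) = S (w(S, b) = 1*S = S)
√(f + w(211, -214)) = √(-25613 + 211) = √(-25402) = I*√25402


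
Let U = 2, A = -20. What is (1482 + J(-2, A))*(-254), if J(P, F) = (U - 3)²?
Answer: -376682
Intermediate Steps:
J(P, F) = 1 (J(P, F) = (2 - 3)² = (-1)² = 1)
(1482 + J(-2, A))*(-254) = (1482 + 1)*(-254) = 1483*(-254) = -376682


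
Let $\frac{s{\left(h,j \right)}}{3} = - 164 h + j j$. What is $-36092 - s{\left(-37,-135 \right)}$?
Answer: $-108971$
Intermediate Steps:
$s{\left(h,j \right)} = - 492 h + 3 j^{2}$ ($s{\left(h,j \right)} = 3 \left(- 164 h + j j\right) = 3 \left(- 164 h + j^{2}\right) = 3 \left(j^{2} - 164 h\right) = - 492 h + 3 j^{2}$)
$-36092 - s{\left(-37,-135 \right)} = -36092 - \left(\left(-492\right) \left(-37\right) + 3 \left(-135\right)^{2}\right) = -36092 - \left(18204 + 3 \cdot 18225\right) = -36092 - \left(18204 + 54675\right) = -36092 - 72879 = -108971$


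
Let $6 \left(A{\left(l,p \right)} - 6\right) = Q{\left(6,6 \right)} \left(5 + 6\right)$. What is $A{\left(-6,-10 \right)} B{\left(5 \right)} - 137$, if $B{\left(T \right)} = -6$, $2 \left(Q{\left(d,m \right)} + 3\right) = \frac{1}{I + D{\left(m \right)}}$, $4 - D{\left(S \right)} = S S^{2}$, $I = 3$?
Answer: $- \frac{5319}{38} \approx -139.97$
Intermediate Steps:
$D{\left(S \right)} = 4 - S^{3}$ ($D{\left(S \right)} = 4 - S S^{2} = 4 - S^{3}$)
$Q{\left(d,m \right)} = -3 + \frac{1}{2 \left(7 - m^{3}\right)}$ ($Q{\left(d,m \right)} = -3 + \frac{1}{2 \left(3 - \left(-4 + m^{3}\right)\right)} = -3 + \frac{1}{2 \left(7 - m^{3}\right)}$)
$A{\left(l,p \right)} = \frac{113}{228}$ ($A{\left(l,p \right)} = 6 + \frac{\frac{41 - 6 \cdot 6^{3}}{2 \left(-7 + 6^{3}\right)} \left(5 + 6\right)}{6} = 6 + \frac{\frac{41 - 1296}{2 \left(-7 + 216\right)} 11}{6} = 6 + \frac{\frac{41 - 1296}{2 \cdot 209} \cdot 11}{6} = 6 + \frac{\frac{1}{2} \cdot \frac{1}{209} \left(-1255\right) 11}{6} = 6 + \frac{\left(- \frac{1255}{418}\right) 11}{6} = 6 + \frac{1}{6} \left(- \frac{1255}{38}\right) = 6 - \frac{1255}{228} = \frac{113}{228}$)
$A{\left(-6,-10 \right)} B{\left(5 \right)} - 137 = \frac{113}{228} \left(-6\right) - 137 = - \frac{113}{38} - 137 = - \frac{5319}{38}$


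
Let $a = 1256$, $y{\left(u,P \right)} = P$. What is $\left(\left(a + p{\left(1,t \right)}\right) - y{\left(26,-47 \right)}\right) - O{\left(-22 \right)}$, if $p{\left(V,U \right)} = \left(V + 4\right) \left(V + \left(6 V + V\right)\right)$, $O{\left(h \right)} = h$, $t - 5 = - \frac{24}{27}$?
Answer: $1365$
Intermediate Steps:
$t = \frac{37}{9}$ ($t = 5 - \frac{24}{27} = 5 - \frac{8}{9} = \frac{37}{9} \approx 4.1111$)
$p{\left(V,U \right)} = 8 V \left(4 + V\right)$ ($p{\left(V,U \right)} = \left(4 + V\right) \left(V + 7 V\right) = \left(4 + V\right) 8 V = 8 V \left(4 + V\right)$)
$\left(\left(a + p{\left(1,t \right)}\right) - y{\left(26,-47 \right)}\right) - O{\left(-22 \right)} = \left(\left(1256 + 8 \cdot 1 \left(4 + 1\right)\right) - -47\right) - -22 = \left(\left(1256 + 8 \cdot 1 \cdot 5\right) + 47\right) + 22 = \left(\left(1256 + 40\right) + 47\right) + 22 = \left(1296 + 47\right) + 22 = 1343 + 22 = 1365$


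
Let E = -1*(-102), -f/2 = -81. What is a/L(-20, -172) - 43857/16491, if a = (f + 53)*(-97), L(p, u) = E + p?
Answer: -115838693/450754 ≈ -256.99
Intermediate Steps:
f = 162 (f = -2*(-81) = 162)
E = 102
L(p, u) = 102 + p
a = -20855 (a = (162 + 53)*(-97) = 215*(-97) = -20855)
a/L(-20, -172) - 43857/16491 = -20855/(102 - 20) - 43857/16491 = -20855/82 - 43857*1/16491 = -20855*1/82 - 14619/5497 = -20855/82 - 14619/5497 = -115838693/450754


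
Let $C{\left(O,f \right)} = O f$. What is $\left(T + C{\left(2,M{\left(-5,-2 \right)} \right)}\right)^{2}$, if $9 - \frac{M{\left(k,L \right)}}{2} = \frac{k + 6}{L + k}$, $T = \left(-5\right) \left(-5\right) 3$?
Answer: $\frac{609961}{49} \approx 12448.0$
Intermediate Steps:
$T = 75$ ($T = 25 \cdot 3 = 75$)
$M{\left(k,L \right)} = 18 - \frac{2 \left(6 + k\right)}{L + k}$ ($M{\left(k,L \right)} = 18 - 2 \frac{k + 6}{L + k} = 18 - 2 \frac{6 + k}{L + k} = 18 - \frac{2 \left(6 + k\right)}{L + k}$)
$\left(T + C{\left(2,M{\left(-5,-2 \right)} \right)}\right)^{2} = \left(75 + 2 \frac{2 \left(-6 + 8 \left(-5\right) + 9 \left(-2\right)\right)}{-2 - 5}\right)^{2} = \left(75 + 2 \frac{2 \left(-6 - 40 - 18\right)}{-7}\right)^{2} = \left(75 + 2 \cdot 2 \left(- \frac{1}{7}\right) \left(-64\right)\right)^{2} = \left(75 + 2 \cdot \frac{128}{7}\right)^{2} = \left(75 + \frac{256}{7}\right)^{2} = \left(\frac{781}{7}\right)^{2} = \frac{609961}{49}$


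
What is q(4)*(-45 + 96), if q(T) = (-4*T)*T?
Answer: -3264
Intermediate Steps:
q(T) = -4*T**2
q(4)*(-45 + 96) = (-4*4**2)*(-45 + 96) = -4*16*51 = -64*51 = -3264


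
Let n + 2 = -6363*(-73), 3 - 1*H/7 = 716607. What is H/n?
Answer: -5016228/464497 ≈ -10.799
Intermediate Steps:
H = -5016228 (H = 21 - 7*716607 = 21 - 5016249 = -5016228)
n = 464497 (n = -2 - 6363*(-73) = -2 + 464499 = 464497)
H/n = -5016228/464497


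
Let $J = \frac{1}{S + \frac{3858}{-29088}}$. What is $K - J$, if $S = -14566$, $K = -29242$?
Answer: $- \frac{2064970934014}{70616611} \approx -29242.0$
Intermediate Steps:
$J = - \frac{4848}{70616611}$ ($J = \frac{1}{-14566 + \frac{3858}{-29088}} = \frac{1}{-14566 + 3858 \left(- \frac{1}{29088}\right)} = \frac{1}{-14566 - \frac{643}{4848}} = \frac{1}{- \frac{70616611}{4848}} = - \frac{4848}{70616611} \approx -6.8652 \cdot 10^{-5}$)
$K - J = -29242 - - \frac{4848}{70616611} = -29242 + \frac{4848}{70616611} = - \frac{2064970934014}{70616611}$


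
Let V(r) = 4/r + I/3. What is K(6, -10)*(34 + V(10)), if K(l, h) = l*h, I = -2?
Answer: -2024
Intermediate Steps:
K(l, h) = h*l
V(r) = -2/3 + 4/r (V(r) = 4/r - 2/3 = -2/3 + 4/r)
K(6, -10)*(34 + V(10)) = (-10*6)*(34 + (-2/3 + 4/10)) = -60*(34 + (-2/3 + 4*(1/10))) = -60*(34 + (-2/3 + 2/5)) = -60*(34 - 4/15) = -60*506/15 = -2024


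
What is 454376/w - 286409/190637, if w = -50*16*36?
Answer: -11858682089/686293200 ≈ -17.279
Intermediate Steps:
w = -28800 (w = -800*36 = -28800)
454376/w - 286409/190637 = 454376/(-28800) - 286409/190637 = 454376*(-1/28800) - 286409*1/190637 = -56797/3600 - 286409/190637 = -11858682089/686293200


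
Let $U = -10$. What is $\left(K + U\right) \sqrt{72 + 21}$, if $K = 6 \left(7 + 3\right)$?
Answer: $50 \sqrt{93} \approx 482.18$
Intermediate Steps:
$K = 60$ ($K = 6 \cdot 10 = 60$)
$\left(K + U\right) \sqrt{72 + 21} = \left(60 - 10\right) \sqrt{72 + 21} = 50 \sqrt{93}$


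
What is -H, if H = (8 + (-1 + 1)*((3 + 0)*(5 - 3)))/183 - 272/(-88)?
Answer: -6310/2013 ≈ -3.1346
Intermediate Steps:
H = 6310/2013 (H = (8 + 0*(3*2))*(1/183) - 272*(-1/88) = (8 + 0*6)*(1/183) + 34/11 = (8 + 0)*(1/183) + 34/11 = 8*(1/183) + 34/11 = 8/183 + 34/11 = 6310/2013 ≈ 3.1346)
-H = -1*6310/2013 = -6310/2013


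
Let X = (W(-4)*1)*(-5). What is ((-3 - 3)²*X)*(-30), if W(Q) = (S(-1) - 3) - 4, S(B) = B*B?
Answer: -32400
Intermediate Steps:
S(B) = B²
W(Q) = -6 (W(Q) = ((-1)² - 3) - 4 = (1 - 3) - 4 = -2 - 4 = -6)
X = 30 (X = -6*1*(-5) = -6*(-5) = 30)
((-3 - 3)²*X)*(-30) = ((-3 - 3)²*30)*(-30) = ((-6)²*30)*(-30) = (36*30)*(-30) = 1080*(-30) = -32400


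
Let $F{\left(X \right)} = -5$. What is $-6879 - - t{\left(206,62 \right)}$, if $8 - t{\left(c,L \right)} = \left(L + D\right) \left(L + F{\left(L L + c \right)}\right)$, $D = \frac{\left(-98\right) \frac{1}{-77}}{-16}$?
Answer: $- \frac{915241}{88} \approx -10400.0$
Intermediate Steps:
$D = - \frac{7}{88}$ ($D = \left(-98\right) \left(- \frac{1}{77}\right) \left(- \frac{1}{16}\right) = \frac{14}{11} \left(- \frac{1}{16}\right) = - \frac{7}{88} \approx -0.079545$)
$t{\left(c,L \right)} = 8 - \left(-5 + L\right) \left(- \frac{7}{88} + L\right)$ ($t{\left(c,L \right)} = 8 - \left(L - \frac{7}{88}\right) \left(L - 5\right) = 8 - \left(- \frac{7}{88} + L\right) \left(-5 + L\right) = 8 - \left(-5 + L\right) \left(- \frac{7}{88} + L\right)$)
$-6879 - - t{\left(206,62 \right)} = -6879 - - (\frac{669}{88} - 62^{2} + \frac{447}{88} \cdot 62) = -6879 - - (\frac{669}{88} - 3844 + \frac{13857}{44}) = -6879 - \left(-1\right) \left(- \frac{309889}{88}\right) = -6879 - \frac{309889}{88} = - \frac{915241}{88}$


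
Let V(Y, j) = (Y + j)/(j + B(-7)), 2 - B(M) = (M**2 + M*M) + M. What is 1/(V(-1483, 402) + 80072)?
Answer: 313/25061455 ≈ 1.2489e-5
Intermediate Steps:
B(M) = 2 - M - 2*M**2 (B(M) = 2 - ((M**2 + M*M) + M) = 2 - ((M**2 + M**2) + M) = 2 - (2*M**2 + M) = 2 - (M + 2*M**2) = 2 + (-M - 2*M**2) = 2 - M - 2*M**2)
V(Y, j) = (Y + j)/(-89 + j) (V(Y, j) = (Y + j)/(j + (2 - 1*(-7) - 2*(-7)**2)) = (Y + j)/(j + (2 + 7 - 2*49)) = (Y + j)/(j + (2 + 7 - 98)) = (Y + j)/(j - 89) = (Y + j)/(-89 + j))
1/(V(-1483, 402) + 80072) = 1/((-1483 + 402)/(-89 + 402) + 80072) = 1/(-1081/313 + 80072) = 1/(25061455/313) = 313/25061455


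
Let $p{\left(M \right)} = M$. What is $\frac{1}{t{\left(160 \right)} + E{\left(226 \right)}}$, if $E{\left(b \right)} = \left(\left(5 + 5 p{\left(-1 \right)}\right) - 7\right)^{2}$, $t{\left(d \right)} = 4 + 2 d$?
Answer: $\frac{1}{373} \approx 0.002681$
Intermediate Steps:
$E{\left(b \right)} = 49$ ($E{\left(b \right)} = \left(\left(5 + 5 \left(-1\right)\right) - 7\right)^{2} = \left(\left(5 - 5\right) - 7\right)^{2} = \left(0 - 7\right)^{2} = \left(-7\right)^{2} = 49$)
$\frac{1}{t{\left(160 \right)} + E{\left(226 \right)}} = \frac{1}{\left(4 + 2 \cdot 160\right) + 49} = \frac{1}{\left(4 + 320\right) + 49} = \frac{1}{324 + 49} = \frac{1}{373}$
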